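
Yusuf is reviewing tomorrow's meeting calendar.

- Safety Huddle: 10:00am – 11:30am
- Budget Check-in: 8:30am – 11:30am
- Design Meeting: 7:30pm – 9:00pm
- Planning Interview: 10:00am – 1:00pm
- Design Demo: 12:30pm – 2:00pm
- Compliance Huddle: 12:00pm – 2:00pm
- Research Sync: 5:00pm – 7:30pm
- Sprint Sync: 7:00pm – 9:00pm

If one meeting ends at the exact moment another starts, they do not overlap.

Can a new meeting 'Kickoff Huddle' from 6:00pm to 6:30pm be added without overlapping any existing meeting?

No — it overlaps Research Sync

Budget Check-in: ends 11:30am at or before Kickoff Huddle starts 6:00pm → clear.
Safety Huddle: ends 11:30am at or before Kickoff Huddle starts 6:00pm → clear.
Planning Interview: ends 1:00pm at or before Kickoff Huddle starts 6:00pm → clear.
Compliance Huddle: ends 2:00pm at or before Kickoff Huddle starts 6:00pm → clear.
Design Demo: ends 2:00pm at or before Kickoff Huddle starts 6:00pm → clear.
Research Sync: starts 5:00pm before Kickoff Huddle ends 6:30pm, and ends 7:30pm after Kickoff Huddle starts 6:00pm → overlap.
Sprint Sync: starts 7:00pm at or after Kickoff Huddle ends 6:30pm → clear.
Design Meeting: starts 7:30pm at or after Kickoff Huddle ends 6:30pm → clear.
Kickoff Huddle overlaps Research Sync.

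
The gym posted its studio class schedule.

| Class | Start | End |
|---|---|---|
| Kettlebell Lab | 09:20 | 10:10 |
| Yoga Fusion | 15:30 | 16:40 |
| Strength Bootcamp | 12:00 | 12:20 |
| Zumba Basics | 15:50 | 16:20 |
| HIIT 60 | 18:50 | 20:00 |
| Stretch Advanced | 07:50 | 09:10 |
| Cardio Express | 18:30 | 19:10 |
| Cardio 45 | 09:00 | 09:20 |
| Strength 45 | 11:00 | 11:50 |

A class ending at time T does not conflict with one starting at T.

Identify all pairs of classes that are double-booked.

Cardio 45 & Stretch Advanced, Cardio Express & HIIT 60, Yoga Fusion & Zumba Basics

Sorted by start: Stretch Advanced, Cardio 45, Kettlebell Lab, Strength 45, Strength Bootcamp, Yoga Fusion, Zumba Basics, Cardio Express, HIIT 60.
Cardio 45 starts before Stretch Advanced ends → Stretch Advanced and Cardio 45 overlap.
Kettlebell Lab starts after Stretch Advanced ends — done with Stretch Advanced.
Kettlebell Lab starts exactly when Cardio 45 ends (back-to-back, no overlap) — done with Cardio 45.
Strength 45 starts after Kettlebell Lab ends — done with Kettlebell Lab.
Strength Bootcamp starts after Strength 45 ends — done with Strength 45.
Yoga Fusion starts after Strength Bootcamp ends — done with Strength Bootcamp.
Zumba Basics starts before Yoga Fusion ends → Yoga Fusion and Zumba Basics overlap.
Cardio Express starts after Yoga Fusion ends — done with Yoga Fusion.
Cardio Express starts after Zumba Basics ends — done with Zumba Basics.
HIIT 60 starts before Cardio Express ends → Cardio Express and HIIT 60 overlap.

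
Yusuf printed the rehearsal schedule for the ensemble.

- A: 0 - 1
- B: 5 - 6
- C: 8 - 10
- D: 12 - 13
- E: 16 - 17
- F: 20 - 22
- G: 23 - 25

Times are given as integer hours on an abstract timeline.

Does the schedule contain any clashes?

No

Two intervals overlap when each starts before the other ends.
Sorted by start: A, B, C, D, E, F, G.
B starts after A ends, so nothing later overlaps A either.
C starts after B ends, so nothing later overlaps B either.
D starts after C ends, so nothing later overlaps C either.
E starts after D ends, so nothing later overlaps D either.
F starts after E ends, so nothing later overlaps E either.
G starts after F ends.
Every pair is clear; the schedule has no overlaps.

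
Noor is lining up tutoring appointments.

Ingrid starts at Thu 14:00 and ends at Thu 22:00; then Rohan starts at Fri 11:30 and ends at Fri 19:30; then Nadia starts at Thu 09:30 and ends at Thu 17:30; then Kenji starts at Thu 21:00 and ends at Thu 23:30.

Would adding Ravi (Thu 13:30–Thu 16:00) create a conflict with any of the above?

Nadia: starts Thu 09:30 before Ravi ends Thu 16:00, and ends Thu 17:30 after Ravi starts Thu 13:30 → overlap.
Ingrid: starts Thu 14:00 before Ravi ends Thu 16:00, and ends Thu 22:00 after Ravi starts Thu 13:30 → overlap.
Kenji: starts Thu 21:00 at or after Ravi ends Thu 16:00 → clear.
Rohan: starts Fri 11:30 at or after Ravi ends Thu 16:00 → clear.
Ravi overlaps Nadia, Ingrid.

Yes — it overlaps Ingrid, Nadia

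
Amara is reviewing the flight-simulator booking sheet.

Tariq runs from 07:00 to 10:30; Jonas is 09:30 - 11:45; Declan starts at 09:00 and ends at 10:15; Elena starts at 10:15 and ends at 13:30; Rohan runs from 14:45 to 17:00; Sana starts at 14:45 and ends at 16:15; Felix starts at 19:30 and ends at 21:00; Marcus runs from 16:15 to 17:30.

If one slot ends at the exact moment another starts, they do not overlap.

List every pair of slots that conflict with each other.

Declan & Jonas, Declan & Tariq, Elena & Jonas, Elena & Tariq, Jonas & Tariq, Marcus & Rohan, Rohan & Sana

Sorted by start: Tariq, Declan, Jonas, Elena, Rohan, Sana, Marcus, Felix.
Declan starts before Tariq ends → Tariq and Declan overlap.
Jonas starts before Tariq ends → Tariq and Jonas overlap.
Elena starts before Tariq ends → Tariq and Elena overlap.
Rohan starts after Tariq ends; Tariq is clear from here.
Jonas starts before Declan ends → Declan and Jonas overlap.
Elena starts exactly when Declan ends (back-to-back, no overlap); Declan is clear from here.
Elena starts before Jonas ends → Jonas and Elena overlap.
Rohan starts after Jonas ends; Jonas is clear from here.
Rohan starts after Elena ends; Elena is clear from here.
Sana starts before Rohan ends → Rohan and Sana overlap.
Marcus starts before Rohan ends → Rohan and Marcus overlap.
Felix starts after Rohan ends.
Marcus starts exactly when Sana ends (back-to-back, no overlap); Sana is clear from here.
Felix starts after Marcus ends.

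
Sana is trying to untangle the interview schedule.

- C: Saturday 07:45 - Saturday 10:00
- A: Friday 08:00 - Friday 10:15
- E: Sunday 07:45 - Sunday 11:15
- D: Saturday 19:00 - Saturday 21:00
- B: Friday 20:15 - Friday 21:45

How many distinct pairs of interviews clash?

0

Sorted by start: A, B, C, D, E.
B starts after A ends, so nothing later overlaps A either.
C starts after B ends, so nothing later overlaps B either.
D starts after C ends, so nothing later overlaps C either.
E starts after D ends.
No pair overlaps.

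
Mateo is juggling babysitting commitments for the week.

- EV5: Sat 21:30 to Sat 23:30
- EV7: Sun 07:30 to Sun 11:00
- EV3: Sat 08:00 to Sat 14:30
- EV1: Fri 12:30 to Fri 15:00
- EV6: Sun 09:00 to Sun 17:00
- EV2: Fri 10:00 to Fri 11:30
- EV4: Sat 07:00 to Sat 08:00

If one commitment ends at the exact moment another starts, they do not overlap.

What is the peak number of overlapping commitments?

2

Sort all start/end points and keep a running count:
Fri 10:00 start EV2 → 1
Fri 11:30 end EV2 → 0
Fri 12:30 start EV1 → 1
Fri 15:00 end EV1 → 0
Sat 07:00 start EV4 → 1
Sat 08:00 end EV4 → 0
Sat 08:00 start EV3 → 1
Sat 14:30 end EV3 → 0
Sat 21:30 start EV5 → 1
Sat 23:30 end EV5 → 0
Sun 07:30 start EV7 → 1
Sun 09:00 start EV6 → 2
Sun 11:00 end EV7 → 1
Sun 17:00 end EV6 → 0
Peak is 2, at Sun 09:00 (EV6, EV7).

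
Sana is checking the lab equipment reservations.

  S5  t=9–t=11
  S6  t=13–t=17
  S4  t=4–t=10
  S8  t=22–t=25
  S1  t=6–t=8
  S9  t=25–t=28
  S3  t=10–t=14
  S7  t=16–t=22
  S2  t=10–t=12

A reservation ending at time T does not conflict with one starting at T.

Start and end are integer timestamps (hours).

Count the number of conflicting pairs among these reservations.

7

Sorted by start: S4, S1, S5, S2, S3, S6, S7, S8, S9.
S1 starts before S4 ends → S4 and S1 overlap.
S5 starts before S4 ends → S4 and S5 overlap.
S2 starts exactly when S4 ends (back-to-back, no overlap) — done with S4.
S5 starts after S1 ends — done with S1.
S2 starts before S5 ends → S5 and S2 overlap.
S3 starts before S5 ends → S5 and S3 overlap.
S6 starts after S5 ends — done with S5.
S3 starts before S2 ends → S2 and S3 overlap.
S6 starts after S2 ends — done with S2.
S6 starts before S3 ends → S3 and S6 overlap.
S7 starts after S3 ends — done with S3.
S7 starts before S6 ends → S6 and S7 overlap.
S8 starts after S6 ends — done with S6.
S8 starts exactly when S7 ends (back-to-back, no overlap) — done with S7.
S9 starts exactly when S8 ends (back-to-back, no overlap).
Overlapping pairs: S1 & S4, S2 & S3, S2 & S5, S3 & S5, S3 & S6, S4 & S5, S6 & S7 — 7 in total.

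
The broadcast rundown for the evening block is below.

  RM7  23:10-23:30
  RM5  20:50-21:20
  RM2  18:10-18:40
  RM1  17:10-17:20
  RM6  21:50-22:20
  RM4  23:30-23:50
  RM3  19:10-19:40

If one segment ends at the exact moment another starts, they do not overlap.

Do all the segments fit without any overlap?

Yes

Two intervals overlap when each starts before the other ends.
Sorted by start: RM1, RM2, RM3, RM5, RM6, RM7, RM4.
RM2 starts after RM1 ends, so RM1 has no further overlaps.
RM3 starts after RM2 ends, so RM2 has no further overlaps.
RM5 starts after RM3 ends, so RM3 has no further overlaps.
RM6 starts after RM5 ends, so RM5 has no further overlaps.
RM7 starts after RM6 ends, so RM6 has no further overlaps.
RM4 starts exactly when RM7 ends (back-to-back, no overlap).
Every pair is clear; the schedule has no overlaps.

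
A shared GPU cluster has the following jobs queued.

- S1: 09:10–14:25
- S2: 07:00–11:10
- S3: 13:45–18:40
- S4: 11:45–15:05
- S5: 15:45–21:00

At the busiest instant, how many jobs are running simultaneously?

Walk through starts and ends in time order (an end at T is processed before a start at T):
07:00 start S2 → 1
09:10 start S1 → 2
11:10 end S2 → 1
11:45 start S4 → 2
13:45 start S3 → 3
14:25 end S1 → 2
15:05 end S4 → 1
15:45 start S5 → 2
18:40 end S3 → 1
21:00 end S5 → 0
Peak is 3, at 13:45 (S1, S3, S4).

3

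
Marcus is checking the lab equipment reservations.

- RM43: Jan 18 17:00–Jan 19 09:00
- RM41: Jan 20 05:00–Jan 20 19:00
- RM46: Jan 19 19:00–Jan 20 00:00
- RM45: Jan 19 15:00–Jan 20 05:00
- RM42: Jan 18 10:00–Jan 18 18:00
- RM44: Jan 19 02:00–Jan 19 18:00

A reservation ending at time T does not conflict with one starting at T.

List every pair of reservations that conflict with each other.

Check each pair: they overlap iff neither finishes before the other starts.
Sorted by start: RM42, RM43, RM44, RM45, RM46, RM41.
RM43 starts before RM42 ends → RM42 and RM43 overlap.
RM44 starts after RM42 ends; RM42 is clear from here.
RM44 starts before RM43 ends → RM43 and RM44 overlap.
RM45 starts after RM43 ends; RM43 is clear from here.
RM45 starts before RM44 ends → RM44 and RM45 overlap.
RM46 starts after RM44 ends; RM44 is clear from here.
RM46 starts before RM45 ends → RM45 and RM46 overlap.
RM41 starts exactly when RM45 ends (back-to-back, no overlap).
RM41 starts after RM46 ends.

RM42 & RM43, RM43 & RM44, RM44 & RM45, RM45 & RM46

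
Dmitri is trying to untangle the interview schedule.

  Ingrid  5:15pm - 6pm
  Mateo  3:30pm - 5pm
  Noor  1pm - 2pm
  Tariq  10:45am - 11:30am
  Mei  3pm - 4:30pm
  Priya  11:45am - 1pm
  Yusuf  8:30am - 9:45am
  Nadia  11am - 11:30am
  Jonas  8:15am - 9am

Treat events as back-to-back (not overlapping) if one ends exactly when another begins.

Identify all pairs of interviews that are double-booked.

Jonas & Yusuf, Mateo & Mei, Nadia & Tariq

Sorted by start: Jonas, Yusuf, Tariq, Nadia, Priya, Noor, Mei, Mateo, Ingrid.
Yusuf starts before Jonas ends → Jonas and Yusuf overlap.
Tariq starts after Jonas ends, so nothing later overlaps Jonas either.
Tariq starts after Yusuf ends, so nothing later overlaps Yusuf either.
Nadia starts before Tariq ends → Tariq and Nadia overlap.
Priya starts after Tariq ends, so nothing later overlaps Tariq either.
Priya starts after Nadia ends, so nothing later overlaps Nadia either.
Noor starts exactly when Priya ends (back-to-back, no overlap), so nothing later overlaps Priya either.
Mei starts after Noor ends, so nothing later overlaps Noor either.
Mateo starts before Mei ends → Mei and Mateo overlap.
Ingrid starts after Mei ends.
Ingrid starts after Mateo ends.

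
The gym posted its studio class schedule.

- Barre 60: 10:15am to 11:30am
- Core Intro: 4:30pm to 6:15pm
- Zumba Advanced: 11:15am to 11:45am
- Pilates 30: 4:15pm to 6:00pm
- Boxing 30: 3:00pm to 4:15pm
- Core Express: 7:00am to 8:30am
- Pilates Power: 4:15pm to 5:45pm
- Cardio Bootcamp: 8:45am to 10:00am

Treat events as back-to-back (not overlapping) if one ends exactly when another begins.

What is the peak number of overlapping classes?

Walk through starts and ends in time order (an end at T is processed before a start at T):
7:00am start Core Express → 1
8:30am end Core Express → 0
8:45am start Cardio Bootcamp → 1
10:00am end Cardio Bootcamp → 0
10:15am start Barre 60 → 1
11:15am start Zumba Advanced → 2
11:30am end Barre 60 → 1
11:45am end Zumba Advanced → 0
3:00pm start Boxing 30 → 1
4:15pm end Boxing 30 → 0
4:15pm start Pilates 30 → 1
4:15pm start Pilates Power → 2
4:30pm start Core Intro → 3
5:45pm end Pilates Power → 2
6:00pm end Pilates 30 → 1
6:15pm end Core Intro → 0
Peak is 3, at 4:30pm (Core Intro, Pilates 30, Pilates Power).

3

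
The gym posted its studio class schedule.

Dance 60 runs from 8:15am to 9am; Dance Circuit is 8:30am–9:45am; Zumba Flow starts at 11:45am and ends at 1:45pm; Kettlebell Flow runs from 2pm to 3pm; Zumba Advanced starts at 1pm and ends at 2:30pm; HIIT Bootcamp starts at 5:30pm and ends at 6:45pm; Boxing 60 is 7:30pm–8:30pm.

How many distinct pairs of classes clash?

3

Sorted by start: Dance 60, Dance Circuit, Zumba Flow, Zumba Advanced, Kettlebell Flow, HIIT Bootcamp, Boxing 60.
Dance Circuit starts before Dance 60 ends → Dance 60 and Dance Circuit overlap.
Zumba Flow starts after Dance 60 ends — done with Dance 60.
Zumba Flow starts after Dance Circuit ends — done with Dance Circuit.
Zumba Advanced starts before Zumba Flow ends → Zumba Flow and Zumba Advanced overlap.
Kettlebell Flow starts after Zumba Flow ends — done with Zumba Flow.
Kettlebell Flow starts before Zumba Advanced ends → Zumba Advanced and Kettlebell Flow overlap.
HIIT Bootcamp starts after Zumba Advanced ends — done with Zumba Advanced.
HIIT Bootcamp starts after Kettlebell Flow ends — done with Kettlebell Flow.
Boxing 60 starts after HIIT Bootcamp ends.
Overlapping pairs: Dance 60 & Dance Circuit, Kettlebell Flow & Zumba Advanced, Zumba Advanced & Zumba Flow — 3 in total.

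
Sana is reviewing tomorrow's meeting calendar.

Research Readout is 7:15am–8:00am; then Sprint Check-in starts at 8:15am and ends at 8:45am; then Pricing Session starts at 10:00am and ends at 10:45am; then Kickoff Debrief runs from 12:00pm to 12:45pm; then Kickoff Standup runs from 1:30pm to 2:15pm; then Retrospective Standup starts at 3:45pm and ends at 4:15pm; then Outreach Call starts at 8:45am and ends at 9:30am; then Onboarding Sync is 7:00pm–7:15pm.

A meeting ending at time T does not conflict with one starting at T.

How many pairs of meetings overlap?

0

Sorted by start: Research Readout, Sprint Check-in, Outreach Call, Pricing Session, Kickoff Debrief, Kickoff Standup, Retrospective Standup, Onboarding Sync.
Sprint Check-in starts after Research Readout ends, so nothing later overlaps Research Readout either.
Outreach Call starts exactly when Sprint Check-in ends (back-to-back, no overlap), so nothing later overlaps Sprint Check-in either.
Pricing Session starts after Outreach Call ends, so nothing later overlaps Outreach Call either.
Kickoff Debrief starts after Pricing Session ends, so nothing later overlaps Pricing Session either.
Kickoff Standup starts after Kickoff Debrief ends, so nothing later overlaps Kickoff Debrief either.
Retrospective Standup starts after Kickoff Standup ends, so nothing later overlaps Kickoff Standup either.
Onboarding Sync starts after Retrospective Standup ends.
No pair overlaps.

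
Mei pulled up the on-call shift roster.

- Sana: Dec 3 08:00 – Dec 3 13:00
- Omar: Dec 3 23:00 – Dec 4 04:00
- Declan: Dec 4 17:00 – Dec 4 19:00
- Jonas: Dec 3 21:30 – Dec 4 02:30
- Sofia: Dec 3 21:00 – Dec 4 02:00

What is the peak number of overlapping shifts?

Sweep the timeline, counting +1 at each start and −1 at each end (ends before starts at a tie):
Dec 3 08:00 start Sana → 1
Dec 3 13:00 end Sana → 0
Dec 3 21:00 start Sofia → 1
Dec 3 21:30 start Jonas → 2
Dec 3 23:00 start Omar → 3
Dec 4 02:00 end Sofia → 2
Dec 4 02:30 end Jonas → 1
Dec 4 04:00 end Omar → 0
Dec 4 17:00 start Declan → 1
Dec 4 19:00 end Declan → 0
Peak is 3, at Dec 3 23:00 (Jonas, Omar, Sofia).

3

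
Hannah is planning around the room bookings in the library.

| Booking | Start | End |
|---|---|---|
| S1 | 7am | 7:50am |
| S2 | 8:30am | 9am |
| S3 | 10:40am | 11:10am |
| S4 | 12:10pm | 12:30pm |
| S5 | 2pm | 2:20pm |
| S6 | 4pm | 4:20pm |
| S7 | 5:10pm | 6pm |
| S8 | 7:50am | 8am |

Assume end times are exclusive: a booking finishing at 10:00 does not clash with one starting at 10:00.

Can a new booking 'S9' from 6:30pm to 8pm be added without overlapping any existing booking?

Yes — the slot is free

S1: ends 7:50am at or before S9 starts 6:30pm → clear.
S8: ends 8am at or before S9 starts 6:30pm → clear.
S2: ends 9am at or before S9 starts 6:30pm → clear.
S3: ends 11:10am at or before S9 starts 6:30pm → clear.
S4: ends 12:30pm at or before S9 starts 6:30pm → clear.
S5: ends 2:20pm at or before S9 starts 6:30pm → clear.
S6: ends 4:20pm at or before S9 starts 6:30pm → clear.
S7: ends 6pm at or before S9 starts 6:30pm → clear.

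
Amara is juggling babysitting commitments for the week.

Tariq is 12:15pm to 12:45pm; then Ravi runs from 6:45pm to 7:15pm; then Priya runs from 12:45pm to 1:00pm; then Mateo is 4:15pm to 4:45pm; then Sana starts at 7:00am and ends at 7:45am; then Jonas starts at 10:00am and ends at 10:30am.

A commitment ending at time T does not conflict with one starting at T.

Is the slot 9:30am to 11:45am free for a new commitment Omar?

Sana: ends 7:45am at or before Omar starts 9:30am → clear.
Jonas: starts 10:00am before Omar ends 11:45am, and ends 10:30am after Omar starts 9:30am → overlap.
Tariq: starts 12:15pm at or after Omar ends 11:45am → clear.
Priya: starts 12:45pm at or after Omar ends 11:45am → clear.
Mateo: starts 4:15pm at or after Omar ends 11:45am → clear.
Ravi: starts 6:45pm at or after Omar ends 11:45am → clear.
Omar overlaps Jonas.

No — it overlaps Jonas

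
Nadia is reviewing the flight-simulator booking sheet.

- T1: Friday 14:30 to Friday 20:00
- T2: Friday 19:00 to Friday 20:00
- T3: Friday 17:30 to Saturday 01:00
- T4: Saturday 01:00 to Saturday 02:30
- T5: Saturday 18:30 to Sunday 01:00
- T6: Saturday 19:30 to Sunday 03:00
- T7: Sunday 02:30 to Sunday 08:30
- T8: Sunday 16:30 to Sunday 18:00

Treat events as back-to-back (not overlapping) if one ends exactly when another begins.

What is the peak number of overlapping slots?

Walk through starts and ends in time order (an end at T is processed before a start at T):
Friday 14:30 start T1 → 1
Friday 17:30 start T3 → 2
Friday 19:00 start T2 → 3
Friday 20:00 end T1 → 2
Friday 20:00 end T2 → 1
Saturday 01:00 end T3 → 0
Saturday 01:00 start T4 → 1
Saturday 02:30 end T4 → 0
Saturday 18:30 start T5 → 1
Saturday 19:30 start T6 → 2
Sunday 01:00 end T5 → 1
Sunday 02:30 start T7 → 2
Sunday 03:00 end T6 → 1
Sunday 08:30 end T7 → 0
Sunday 16:30 start T8 → 1
Sunday 18:00 end T8 → 0
Peak is 3, at Friday 19:00 (T1, T2, T3).

3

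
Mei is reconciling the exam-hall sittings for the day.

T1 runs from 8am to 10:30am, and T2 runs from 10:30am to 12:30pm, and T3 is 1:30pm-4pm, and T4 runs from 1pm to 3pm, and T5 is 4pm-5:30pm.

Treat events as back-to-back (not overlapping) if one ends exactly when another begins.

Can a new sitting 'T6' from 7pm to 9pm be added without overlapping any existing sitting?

T1: ends 10:30am at or before T6 starts 7pm → clear.
T2: ends 12:30pm at or before T6 starts 7pm → clear.
T4: ends 3pm at or before T6 starts 7pm → clear.
T3: ends 4pm at or before T6 starts 7pm → clear.
T5: ends 5:30pm at or before T6 starts 7pm → clear.

Yes — the slot is free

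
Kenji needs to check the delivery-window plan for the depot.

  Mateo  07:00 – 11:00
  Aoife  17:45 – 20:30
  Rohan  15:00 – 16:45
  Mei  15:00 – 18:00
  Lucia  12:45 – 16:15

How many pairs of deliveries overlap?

Sorted by start: Mateo, Lucia, Rohan, Mei, Aoife.
Lucia starts after Mateo ends; Mateo is clear from here.
Rohan starts before Lucia ends → Lucia and Rohan overlap.
Mei starts before Lucia ends → Lucia and Mei overlap.
Aoife starts after Lucia ends.
Mei starts before Rohan ends → Rohan and Mei overlap.
Aoife starts after Rohan ends.
Aoife starts before Mei ends → Mei and Aoife overlap.
Overlapping pairs: Aoife & Mei, Lucia & Mei, Lucia & Rohan, Mei & Rohan — 4 in total.

4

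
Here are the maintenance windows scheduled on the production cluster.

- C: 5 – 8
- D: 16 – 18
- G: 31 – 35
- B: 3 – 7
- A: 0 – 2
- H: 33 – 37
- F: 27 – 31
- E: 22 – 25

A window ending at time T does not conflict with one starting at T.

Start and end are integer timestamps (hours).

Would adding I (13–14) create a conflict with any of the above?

A: ends 2 at or before I starts 13 → clear.
B: ends 7 at or before I starts 13 → clear.
C: ends 8 at or before I starts 13 → clear.
D: starts 16 at or after I ends 14 → clear.
E: starts 22 at or after I ends 14 → clear.
F: starts 27 at or after I ends 14 → clear.
G: starts 31 at or after I ends 14 → clear.
H: starts 33 at or after I ends 14 → clear.

No — it doesn't clash with anything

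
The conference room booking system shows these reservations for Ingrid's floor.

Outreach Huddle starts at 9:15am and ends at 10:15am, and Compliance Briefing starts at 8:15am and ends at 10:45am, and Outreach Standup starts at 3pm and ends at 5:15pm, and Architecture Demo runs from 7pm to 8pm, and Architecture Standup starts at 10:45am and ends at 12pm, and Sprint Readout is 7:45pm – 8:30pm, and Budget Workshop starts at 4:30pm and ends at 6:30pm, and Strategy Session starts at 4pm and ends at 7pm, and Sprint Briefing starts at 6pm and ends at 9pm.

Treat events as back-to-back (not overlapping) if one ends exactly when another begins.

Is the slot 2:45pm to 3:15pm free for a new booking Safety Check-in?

No — it overlaps Outreach Standup

Compliance Briefing: ends 10:45am at or before Safety Check-in starts 2:45pm → clear.
Outreach Huddle: ends 10:15am at or before Safety Check-in starts 2:45pm → clear.
Architecture Standup: ends 12pm at or before Safety Check-in starts 2:45pm → clear.
Outreach Standup: starts 3pm before Safety Check-in ends 3:15pm, and ends 5:15pm after Safety Check-in starts 2:45pm → overlap.
Strategy Session: starts 4pm at or after Safety Check-in ends 3:15pm → clear.
Budget Workshop: starts 4:30pm at or after Safety Check-in ends 3:15pm → clear.
Sprint Briefing: starts 6pm at or after Safety Check-in ends 3:15pm → clear.
Architecture Demo: starts 7pm at or after Safety Check-in ends 3:15pm → clear.
Sprint Readout: starts 7:45pm at or after Safety Check-in ends 3:15pm → clear.
Safety Check-in overlaps Outreach Standup.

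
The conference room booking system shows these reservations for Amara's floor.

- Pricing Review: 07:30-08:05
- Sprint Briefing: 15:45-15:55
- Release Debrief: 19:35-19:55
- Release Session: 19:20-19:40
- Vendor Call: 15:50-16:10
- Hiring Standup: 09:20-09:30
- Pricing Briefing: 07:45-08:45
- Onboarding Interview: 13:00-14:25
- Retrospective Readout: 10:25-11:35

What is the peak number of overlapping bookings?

2

Sweep the timeline, counting +1 at each start and −1 at each end (ends before starts at a tie):
07:30 start Pricing Review → 1
07:45 start Pricing Briefing → 2
08:05 end Pricing Review → 1
08:45 end Pricing Briefing → 0
09:20 start Hiring Standup → 1
09:30 end Hiring Standup → 0
10:25 start Retrospective Readout → 1
11:35 end Retrospective Readout → 0
13:00 start Onboarding Interview → 1
14:25 end Onboarding Interview → 0
15:45 start Sprint Briefing → 1
15:50 start Vendor Call → 2
15:55 end Sprint Briefing → 1
16:10 end Vendor Call → 0
19:20 start Release Session → 1
19:35 start Release Debrief → 2
19:40 end Release Session → 1
19:55 end Release Debrief → 0
Peak is 2, at 07:45 (Pricing Briefing, Pricing Review).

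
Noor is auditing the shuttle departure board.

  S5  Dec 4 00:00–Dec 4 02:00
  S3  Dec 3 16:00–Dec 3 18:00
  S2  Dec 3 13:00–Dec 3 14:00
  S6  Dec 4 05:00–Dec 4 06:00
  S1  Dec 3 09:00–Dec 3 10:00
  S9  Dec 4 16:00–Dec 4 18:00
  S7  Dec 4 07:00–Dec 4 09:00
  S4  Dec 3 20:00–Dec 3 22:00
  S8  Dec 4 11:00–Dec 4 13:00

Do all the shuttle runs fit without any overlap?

Yes

Sorted by start: S1, S2, S3, S4, S5, S6, S7, S8, S9.
S2 starts after S1 ends, so nothing later overlaps S1 either.
S3 starts after S2 ends, so nothing later overlaps S2 either.
S4 starts after S3 ends, so nothing later overlaps S3 either.
S5 starts after S4 ends, so nothing later overlaps S4 either.
S6 starts after S5 ends, so nothing later overlaps S5 either.
S7 starts after S6 ends, so nothing later overlaps S6 either.
S8 starts after S7 ends, so nothing later overlaps S7 either.
S9 starts after S8 ends.
Every pair is clear; the schedule has no overlaps.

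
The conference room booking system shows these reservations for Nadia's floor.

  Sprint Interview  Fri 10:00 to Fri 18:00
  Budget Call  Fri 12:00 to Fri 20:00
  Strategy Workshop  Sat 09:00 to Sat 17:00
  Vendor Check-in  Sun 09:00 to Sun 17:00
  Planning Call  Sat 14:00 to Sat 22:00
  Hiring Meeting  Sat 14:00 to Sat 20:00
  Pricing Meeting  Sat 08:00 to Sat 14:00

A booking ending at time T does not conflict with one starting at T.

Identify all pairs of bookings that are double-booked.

Budget Call & Sprint Interview, Hiring Meeting & Planning Call, Hiring Meeting & Strategy Workshop, Planning Call & Strategy Workshop, Pricing Meeting & Strategy Workshop

Sorted by start: Sprint Interview, Budget Call, Pricing Meeting, Strategy Workshop, Planning Call, Hiring Meeting, Vendor Check-in.
Budget Call starts before Sprint Interview ends → Sprint Interview and Budget Call overlap.
Pricing Meeting starts after Sprint Interview ends — done with Sprint Interview.
Pricing Meeting starts after Budget Call ends — done with Budget Call.
Strategy Workshop starts before Pricing Meeting ends → Pricing Meeting and Strategy Workshop overlap.
Planning Call starts exactly when Pricing Meeting ends (back-to-back, no overlap) — done with Pricing Meeting.
Planning Call starts before Strategy Workshop ends → Strategy Workshop and Planning Call overlap.
Hiring Meeting starts before Strategy Workshop ends → Strategy Workshop and Hiring Meeting overlap.
Vendor Check-in starts after Strategy Workshop ends.
Hiring Meeting starts before Planning Call ends → Planning Call and Hiring Meeting overlap.
Vendor Check-in starts after Planning Call ends.
Vendor Check-in starts after Hiring Meeting ends.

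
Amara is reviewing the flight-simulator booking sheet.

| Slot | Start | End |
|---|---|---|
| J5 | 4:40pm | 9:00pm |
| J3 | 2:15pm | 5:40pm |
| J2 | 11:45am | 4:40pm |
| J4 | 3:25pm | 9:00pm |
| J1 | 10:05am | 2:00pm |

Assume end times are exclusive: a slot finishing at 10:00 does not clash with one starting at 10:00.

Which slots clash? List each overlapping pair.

Sorted by start: J1, J2, J3, J4, J5.
J2 starts before J1 ends → J1 and J2 overlap.
J3 starts after J1 ends, so J1 has no further overlaps.
J3 starts before J2 ends → J2 and J3 overlap.
J4 starts before J2 ends → J2 and J4 overlap.
J5 starts exactly when J2 ends (back-to-back, no overlap).
J4 starts before J3 ends → J3 and J4 overlap.
J5 starts before J3 ends → J3 and J5 overlap.
J5 starts before J4 ends → J4 and J5 overlap.

J1 & J2, J2 & J3, J2 & J4, J3 & J4, J3 & J5, J4 & J5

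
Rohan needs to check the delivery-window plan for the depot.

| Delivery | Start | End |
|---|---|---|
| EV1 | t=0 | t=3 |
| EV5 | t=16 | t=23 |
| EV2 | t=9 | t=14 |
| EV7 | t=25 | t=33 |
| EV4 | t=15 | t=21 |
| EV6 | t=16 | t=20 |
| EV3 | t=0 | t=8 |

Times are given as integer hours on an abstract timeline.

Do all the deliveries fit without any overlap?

No

Sorted by start: EV1, EV3, EV2, EV4, EV5, EV6, EV7.
EV3 starts before EV1 ends → EV1 and EV3 overlap.
That's a conflict, so the schedule is not conflict-free.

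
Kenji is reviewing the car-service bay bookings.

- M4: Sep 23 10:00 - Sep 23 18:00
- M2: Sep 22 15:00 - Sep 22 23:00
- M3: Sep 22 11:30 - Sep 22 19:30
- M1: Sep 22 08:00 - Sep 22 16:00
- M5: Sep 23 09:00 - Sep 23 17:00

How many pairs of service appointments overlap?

4

Two intervals overlap when each starts before the other ends.
Sorted by start: M1, M3, M2, M5, M4.
M3 starts before M1 ends → M1 and M3 overlap.
M2 starts before M1 ends → M1 and M2 overlap.
M5 starts after M1 ends, so M1 has no further overlaps.
M2 starts before M3 ends → M3 and M2 overlap.
M5 starts after M3 ends, so M3 has no further overlaps.
M5 starts after M2 ends, so M2 has no further overlaps.
M4 starts before M5 ends → M5 and M4 overlap.
Overlapping pairs: M1 & M2, M1 & M3, M2 & M3, M4 & M5 — 4 in total.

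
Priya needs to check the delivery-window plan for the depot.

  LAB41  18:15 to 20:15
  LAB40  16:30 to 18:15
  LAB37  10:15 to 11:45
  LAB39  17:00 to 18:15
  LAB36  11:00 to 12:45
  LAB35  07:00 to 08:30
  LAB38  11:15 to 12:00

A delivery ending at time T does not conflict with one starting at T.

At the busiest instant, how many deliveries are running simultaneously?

Walk through starts and ends in time order (an end at T is processed before a start at T):
07:00 start LAB35 → 1
08:30 end LAB35 → 0
10:15 start LAB37 → 1
11:00 start LAB36 → 2
11:15 start LAB38 → 3
11:45 end LAB37 → 2
12:00 end LAB38 → 1
12:45 end LAB36 → 0
16:30 start LAB40 → 1
17:00 start LAB39 → 2
18:15 end LAB39 → 1
18:15 end LAB40 → 0
18:15 start LAB41 → 1
20:15 end LAB41 → 0
Peak is 3, at 11:15 (LAB36, LAB37, LAB38).

3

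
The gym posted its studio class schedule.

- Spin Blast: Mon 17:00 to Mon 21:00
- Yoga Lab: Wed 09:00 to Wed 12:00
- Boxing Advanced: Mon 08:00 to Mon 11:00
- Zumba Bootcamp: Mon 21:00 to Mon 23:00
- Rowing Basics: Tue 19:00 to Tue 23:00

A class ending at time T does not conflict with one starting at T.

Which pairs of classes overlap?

Sorted by start: Boxing Advanced, Spin Blast, Zumba Bootcamp, Rowing Basics, Yoga Lab.
Spin Blast starts after Boxing Advanced ends — done with Boxing Advanced.
Zumba Bootcamp starts exactly when Spin Blast ends (back-to-back, no overlap) — done with Spin Blast.
Rowing Basics starts after Zumba Bootcamp ends — done with Zumba Bootcamp.
Yoga Lab starts after Rowing Basics ends.

no overlapping pairs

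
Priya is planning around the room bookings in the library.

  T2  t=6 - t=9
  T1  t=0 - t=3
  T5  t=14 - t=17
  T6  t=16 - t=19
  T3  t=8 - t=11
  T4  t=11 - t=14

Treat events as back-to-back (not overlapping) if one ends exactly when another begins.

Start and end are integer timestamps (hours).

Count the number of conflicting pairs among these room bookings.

Sorted by start: T1, T2, T3, T4, T5, T6.
T2 starts after T1 ends; T1 is clear from here.
T3 starts before T2 ends → T2 and T3 overlap.
T4 starts after T2 ends; T2 is clear from here.
T4 starts exactly when T3 ends (back-to-back, no overlap); T3 is clear from here.
T5 starts exactly when T4 ends (back-to-back, no overlap); T4 is clear from here.
T6 starts before T5 ends → T5 and T6 overlap.
Overlapping pairs: T2 & T3, T5 & T6 — 2 in total.

2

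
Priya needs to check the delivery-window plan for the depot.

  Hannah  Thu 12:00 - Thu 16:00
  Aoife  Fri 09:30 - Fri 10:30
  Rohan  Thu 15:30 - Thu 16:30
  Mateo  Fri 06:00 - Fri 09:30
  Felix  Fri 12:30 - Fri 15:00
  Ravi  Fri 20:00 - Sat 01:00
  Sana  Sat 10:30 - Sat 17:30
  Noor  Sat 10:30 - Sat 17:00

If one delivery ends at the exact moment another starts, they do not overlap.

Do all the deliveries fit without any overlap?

No

Sorted by start: Hannah, Rohan, Mateo, Aoife, Felix, Ravi, Sana, Noor.
Rohan starts before Hannah ends → Hannah and Rohan overlap.
That's a conflict, so the schedule is not conflict-free.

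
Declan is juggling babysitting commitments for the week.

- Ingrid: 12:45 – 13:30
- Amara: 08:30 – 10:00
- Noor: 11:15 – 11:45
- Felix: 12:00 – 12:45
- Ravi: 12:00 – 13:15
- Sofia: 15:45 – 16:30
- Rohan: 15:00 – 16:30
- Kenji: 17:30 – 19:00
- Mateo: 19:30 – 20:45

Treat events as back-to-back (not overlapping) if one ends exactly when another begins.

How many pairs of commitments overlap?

3

Sorted by start: Amara, Noor, Felix, Ravi, Ingrid, Rohan, Sofia, Kenji, Mateo.
Noor starts after Amara ends, so Amara has no further overlaps.
Felix starts after Noor ends, so Noor has no further overlaps.
Ravi starts before Felix ends → Felix and Ravi overlap.
Ingrid starts exactly when Felix ends (back-to-back, no overlap), so Felix has no further overlaps.
Ingrid starts before Ravi ends → Ravi and Ingrid overlap.
Rohan starts after Ravi ends, so Ravi has no further overlaps.
Rohan starts after Ingrid ends, so Ingrid has no further overlaps.
Sofia starts before Rohan ends → Rohan and Sofia overlap.
Kenji starts after Rohan ends, so Rohan has no further overlaps.
Kenji starts after Sofia ends, so Sofia has no further overlaps.
Mateo starts after Kenji ends.
Overlapping pairs: Felix & Ravi, Ingrid & Ravi, Rohan & Sofia — 3 in total.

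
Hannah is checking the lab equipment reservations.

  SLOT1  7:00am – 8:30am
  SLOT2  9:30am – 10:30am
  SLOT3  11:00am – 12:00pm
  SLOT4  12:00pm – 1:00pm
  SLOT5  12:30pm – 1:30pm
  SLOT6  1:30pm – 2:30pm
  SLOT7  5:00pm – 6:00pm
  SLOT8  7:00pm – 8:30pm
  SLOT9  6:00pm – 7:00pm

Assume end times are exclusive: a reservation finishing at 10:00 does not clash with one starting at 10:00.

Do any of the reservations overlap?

Yes

Sorted by start: SLOT1, SLOT2, SLOT3, SLOT4, SLOT5, SLOT6, SLOT7, SLOT9, SLOT8.
SLOT2 starts after SLOT1 ends — done with SLOT1.
SLOT3 starts after SLOT2 ends — done with SLOT2.
SLOT4 starts exactly when SLOT3 ends (back-to-back, no overlap) — done with SLOT3.
SLOT5 starts before SLOT4 ends → SLOT4 and SLOT5 overlap.
That's a conflict, so the schedule is not conflict-free.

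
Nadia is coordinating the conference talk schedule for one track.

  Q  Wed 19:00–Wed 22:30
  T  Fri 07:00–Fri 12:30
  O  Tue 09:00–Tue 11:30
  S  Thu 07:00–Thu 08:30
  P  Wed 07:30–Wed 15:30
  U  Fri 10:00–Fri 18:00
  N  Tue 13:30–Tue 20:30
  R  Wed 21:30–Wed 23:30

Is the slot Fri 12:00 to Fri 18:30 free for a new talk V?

No — it overlaps T, U

O: ends Tue 11:30 at or before V starts Fri 12:00 → clear.
N: ends Tue 20:30 at or before V starts Fri 12:00 → clear.
P: ends Wed 15:30 at or before V starts Fri 12:00 → clear.
Q: ends Wed 22:30 at or before V starts Fri 12:00 → clear.
R: ends Wed 23:30 at or before V starts Fri 12:00 → clear.
S: ends Thu 08:30 at or before V starts Fri 12:00 → clear.
T: starts Fri 07:00 before V ends Fri 18:30, and ends Fri 12:30 after V starts Fri 12:00 → overlap.
U: starts Fri 10:00 before V ends Fri 18:30, and ends Fri 18:00 after V starts Fri 12:00 → overlap.
V overlaps T, U.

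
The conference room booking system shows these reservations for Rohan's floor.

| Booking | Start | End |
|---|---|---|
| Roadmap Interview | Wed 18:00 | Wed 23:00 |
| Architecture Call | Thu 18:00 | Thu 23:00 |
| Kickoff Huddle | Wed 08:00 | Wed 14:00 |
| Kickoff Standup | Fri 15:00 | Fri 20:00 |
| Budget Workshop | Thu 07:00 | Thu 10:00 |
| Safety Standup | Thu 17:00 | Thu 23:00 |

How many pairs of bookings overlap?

1

Sorted by start: Kickoff Huddle, Roadmap Interview, Budget Workshop, Safety Standup, Architecture Call, Kickoff Standup.
Roadmap Interview starts after Kickoff Huddle ends — done with Kickoff Huddle.
Budget Workshop starts after Roadmap Interview ends — done with Roadmap Interview.
Safety Standup starts after Budget Workshop ends — done with Budget Workshop.
Architecture Call starts before Safety Standup ends → Safety Standup and Architecture Call overlap.
Kickoff Standup starts after Safety Standup ends.
Kickoff Standup starts after Architecture Call ends.
Overlapping pairs: Architecture Call & Safety Standup — 1 in total.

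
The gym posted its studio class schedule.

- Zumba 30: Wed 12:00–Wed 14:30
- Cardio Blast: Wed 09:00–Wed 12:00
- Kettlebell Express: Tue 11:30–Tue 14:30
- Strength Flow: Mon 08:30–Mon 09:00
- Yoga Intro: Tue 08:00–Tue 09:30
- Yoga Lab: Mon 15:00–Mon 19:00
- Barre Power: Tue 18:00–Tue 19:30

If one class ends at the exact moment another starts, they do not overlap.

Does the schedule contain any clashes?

No

Two intervals overlap when each starts before the other ends.
Sorted by start: Strength Flow, Yoga Lab, Yoga Intro, Kettlebell Express, Barre Power, Cardio Blast, Zumba 30.
Yoga Lab starts after Strength Flow ends, so nothing later overlaps Strength Flow either.
Yoga Intro starts after Yoga Lab ends, so nothing later overlaps Yoga Lab either.
Kettlebell Express starts after Yoga Intro ends, so nothing later overlaps Yoga Intro either.
Barre Power starts after Kettlebell Express ends, so nothing later overlaps Kettlebell Express either.
Cardio Blast starts after Barre Power ends, so nothing later overlaps Barre Power either.
Zumba 30 starts exactly when Cardio Blast ends (back-to-back, no overlap).
Every pair is clear; the schedule has no overlaps.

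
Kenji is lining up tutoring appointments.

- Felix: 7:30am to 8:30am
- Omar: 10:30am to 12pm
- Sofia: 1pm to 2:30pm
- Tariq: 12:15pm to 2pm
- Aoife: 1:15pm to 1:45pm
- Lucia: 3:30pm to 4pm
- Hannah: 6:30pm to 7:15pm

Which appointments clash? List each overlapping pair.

Sorted by start: Felix, Omar, Tariq, Sofia, Aoife, Lucia, Hannah.
Omar starts after Felix ends; Felix is clear from here.
Tariq starts after Omar ends; Omar is clear from here.
Sofia starts before Tariq ends → Tariq and Sofia overlap.
Aoife starts before Tariq ends → Tariq and Aoife overlap.
Lucia starts after Tariq ends; Tariq is clear from here.
Aoife starts before Sofia ends → Sofia and Aoife overlap.
Lucia starts after Sofia ends; Sofia is clear from here.
Lucia starts after Aoife ends; Aoife is clear from here.
Hannah starts after Lucia ends.

Aoife & Sofia, Aoife & Tariq, Sofia & Tariq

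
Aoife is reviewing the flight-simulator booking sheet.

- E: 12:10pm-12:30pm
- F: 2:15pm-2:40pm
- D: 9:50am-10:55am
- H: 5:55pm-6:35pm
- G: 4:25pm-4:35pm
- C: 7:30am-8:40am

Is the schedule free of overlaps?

Yes

Two intervals overlap when each starts before the other ends.
Sorted by start: C, D, E, F, G, H.
D starts after C ends — done with C.
E starts after D ends — done with D.
F starts after E ends — done with E.
G starts after F ends — done with F.
H starts after G ends.
Every pair is clear; the schedule has no overlaps.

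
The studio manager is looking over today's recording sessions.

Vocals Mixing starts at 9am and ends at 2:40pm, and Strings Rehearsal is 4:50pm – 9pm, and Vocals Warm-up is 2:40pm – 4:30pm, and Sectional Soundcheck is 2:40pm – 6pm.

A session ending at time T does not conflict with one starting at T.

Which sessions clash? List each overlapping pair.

Sorted by start: Vocals Mixing, Sectional Soundcheck, Vocals Warm-up, Strings Rehearsal.
Sectional Soundcheck starts exactly when Vocals Mixing ends (back-to-back, no overlap), so nothing later overlaps Vocals Mixing either.
Vocals Warm-up starts before Sectional Soundcheck ends → Sectional Soundcheck and Vocals Warm-up overlap.
Strings Rehearsal starts before Sectional Soundcheck ends → Sectional Soundcheck and Strings Rehearsal overlap.
Strings Rehearsal starts after Vocals Warm-up ends.

Sectional Soundcheck & Strings Rehearsal, Sectional Soundcheck & Vocals Warm-up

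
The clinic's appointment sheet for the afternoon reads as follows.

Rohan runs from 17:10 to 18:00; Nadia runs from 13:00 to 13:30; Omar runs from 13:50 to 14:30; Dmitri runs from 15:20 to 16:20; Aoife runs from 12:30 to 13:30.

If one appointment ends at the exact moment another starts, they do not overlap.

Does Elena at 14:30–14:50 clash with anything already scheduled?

Aoife: ends 13:30 at or before Elena starts 14:30 → clear.
Nadia: ends 13:30 at or before Elena starts 14:30 → clear.
Omar: ends 14:30 at or before Elena starts 14:30 → clear.
Dmitri: starts 15:20 at or after Elena ends 14:50 → clear.
Rohan: starts 17:10 at or after Elena ends 14:50 → clear.

No — it doesn't clash with anything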